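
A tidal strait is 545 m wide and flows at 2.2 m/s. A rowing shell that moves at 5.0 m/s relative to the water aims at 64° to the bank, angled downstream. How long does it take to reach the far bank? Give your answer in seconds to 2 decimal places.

The component of the rowing shell's velocity perpendicular to the bank is 5.0 × sin 64° = 4.494 m/s.
The current is parallel to the bank, so it does not affect the crossing time.
Time = 545 / 4.494 = 121.274 s.

121.27 s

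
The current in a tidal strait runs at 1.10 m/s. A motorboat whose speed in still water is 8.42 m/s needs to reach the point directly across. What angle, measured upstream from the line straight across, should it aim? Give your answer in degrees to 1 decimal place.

7.5°

To cancel the current, the upstream component of the motorboat's velocity must equal the flow: 8.42 sin θ = 1.10.
sin θ = 1.10 / 8.42 = 0.1306.
θ = arcsin(0.1306) = 7.507°.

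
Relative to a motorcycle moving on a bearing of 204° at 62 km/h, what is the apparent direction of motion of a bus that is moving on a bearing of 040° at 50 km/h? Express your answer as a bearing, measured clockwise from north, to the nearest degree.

031°

Taking east as x and north as y: bus velocity = (32.139, 38.302) km/h; motorcycle velocity = (-25.218, -56.640) km/h.
Velocity of bus relative to motorcycle = (32.139, 38.302) − (-25.218, -56.640) = (57.357, 94.942) km/h.
Bearing = atan2(57.36, 94.94) = 31.14° clockwise from north.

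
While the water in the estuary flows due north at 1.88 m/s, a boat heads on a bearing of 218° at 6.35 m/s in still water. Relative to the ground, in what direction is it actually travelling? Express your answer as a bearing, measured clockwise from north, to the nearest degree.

231°

Taking east as x and north as y: velocity relative to the water = (-3.909, -5.004) m/s; the water relative to ground = (0.000, 1.880) m/s.
Velocity relative to ground = (-3.909, -5.004) + (0.000, 1.880) = (-3.909, -3.124) m/s.
Bearing = atan2(-3.91, -3.12) = 231.37° clockwise from north.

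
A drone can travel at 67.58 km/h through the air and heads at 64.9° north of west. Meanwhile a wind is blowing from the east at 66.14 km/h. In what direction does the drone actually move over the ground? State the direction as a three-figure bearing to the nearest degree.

Taking east as x and north as y: velocity relative to the air = (-28.667, 61.198) km/h; the air relative to ground = (-66.140, 0.000) km/h.
Velocity relative to ground = (-28.667, 61.198) + (-66.140, 0.000) = (-94.807, 61.198) km/h.
Bearing = atan2(-94.81, 61.20) = 302.84° clockwise from north.

303°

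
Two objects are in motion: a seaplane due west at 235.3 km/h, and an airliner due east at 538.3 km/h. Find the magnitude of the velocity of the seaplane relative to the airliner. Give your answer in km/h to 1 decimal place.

Taking east as x and north as y: seaplane velocity = (-235.300, 0.000) km/h; airliner velocity = (538.300, 0.000) km/h.
Velocity of seaplane relative to airliner = (-235.300, 0.000) − (538.300, 0.000) = (-773.600, 0.000) km/h.
Magnitude = |(-773.600, 0.000)| = 773.600 km/h.

773.6 km/h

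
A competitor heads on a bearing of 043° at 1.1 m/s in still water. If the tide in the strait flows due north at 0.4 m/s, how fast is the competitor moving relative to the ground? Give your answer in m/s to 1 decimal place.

Taking east as x and north as y: velocity relative to the water = (0.750, 0.804) m/s; the water relative to ground = (0.000, 0.400) m/s.
Velocity relative to ground = (0.750, 0.804) + (0.000, 0.400) = (0.750, 1.204) m/s.
Speed = |(0.750, 1.204)| = 1.419 m/s.

1.4 m/s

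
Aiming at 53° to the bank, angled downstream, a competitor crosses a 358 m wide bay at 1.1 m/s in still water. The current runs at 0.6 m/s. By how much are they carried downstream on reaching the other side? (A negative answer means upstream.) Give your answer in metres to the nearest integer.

Perpendicular speed = 0.878 m/s; crossing time = 358 / 0.878 = 407.513 s.
Net downstream speed = 1.262 m/s.
Drift = 1.262 × 407.513 = 514.280 m (downstream).

514 m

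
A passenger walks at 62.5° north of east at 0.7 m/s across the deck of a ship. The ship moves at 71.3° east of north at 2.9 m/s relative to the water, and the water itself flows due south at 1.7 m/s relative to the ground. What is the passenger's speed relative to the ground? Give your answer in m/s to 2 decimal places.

In east/north components (m/s): passenger relative to ship = (0.323, 0.621); ship relative to water = (2.747, 0.930); water relative to ground = (0.000, -1.700).
Sum = (3.070, -0.149) m/s.
Speed = |(3.070, -0.149)| = 3.074 m/s.

3.07 m/s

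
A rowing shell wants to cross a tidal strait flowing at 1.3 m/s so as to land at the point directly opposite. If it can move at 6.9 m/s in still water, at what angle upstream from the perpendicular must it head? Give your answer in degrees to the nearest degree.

To cancel the current, the upstream component of the rowing shell's velocity must equal the flow: 6.9 sin θ = 1.3.
sin θ = 1.3 / 6.9 = 0.1884.
θ = arcsin(0.1884) = 10.860°.

11°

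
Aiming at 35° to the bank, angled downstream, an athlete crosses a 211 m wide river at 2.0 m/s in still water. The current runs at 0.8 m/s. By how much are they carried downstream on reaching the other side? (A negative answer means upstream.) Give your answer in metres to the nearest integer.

448 m

Perpendicular speed = 1.147 m/s; crossing time = 211 / 1.147 = 183.934 s.
Net downstream speed = 2.438 m/s.
Drift = 2.438 × 183.934 = 448.486 m (downstream).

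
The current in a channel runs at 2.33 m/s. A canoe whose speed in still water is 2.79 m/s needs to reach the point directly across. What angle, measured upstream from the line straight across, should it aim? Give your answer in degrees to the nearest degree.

57°

To cancel the current, the upstream component of the canoe's velocity must equal the flow: 2.79 sin θ = 2.33.
sin θ = 2.33 / 2.79 = 0.8351.
θ = arcsin(0.8351) = 56.629°.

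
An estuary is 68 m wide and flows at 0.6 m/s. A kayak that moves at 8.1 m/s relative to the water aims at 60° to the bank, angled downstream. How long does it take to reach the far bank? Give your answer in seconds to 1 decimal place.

The component of the kayak's velocity perpendicular to the bank is 8.1 × sin 60° = 7.015 m/s.
Only the cross-stream component determines the crossing time; the current contributes nothing perpendicular to the bank.
Time = 68 / 7.015 = 9.694 s.

9.7 s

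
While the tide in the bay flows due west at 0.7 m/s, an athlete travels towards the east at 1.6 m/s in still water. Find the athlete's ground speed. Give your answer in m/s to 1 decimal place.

0.9 m/s

Taking east as x and north as y: velocity relative to the water = (1.600, 0.000) m/s; the water relative to ground = (-0.700, 0.000) m/s.
Velocity relative to ground = (1.600, 0.000) + (-0.700, 0.000) = (0.900, 0.000) m/s.
Speed = |(0.900, 0.000)| = 0.900 m/s.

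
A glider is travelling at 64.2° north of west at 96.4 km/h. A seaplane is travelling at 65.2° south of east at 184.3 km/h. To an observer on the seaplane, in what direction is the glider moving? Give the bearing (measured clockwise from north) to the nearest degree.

335°

Taking east as x and north as y: glider velocity = (-41.956, 86.791) km/h; seaplane velocity = (77.305, -167.303) km/h.
Velocity of glider relative to seaplane = (-41.956, 86.791) − (77.305, -167.303) = (-119.261, 254.094) km/h.
Bearing = atan2(-119.26, 254.09) = 334.86° clockwise from north.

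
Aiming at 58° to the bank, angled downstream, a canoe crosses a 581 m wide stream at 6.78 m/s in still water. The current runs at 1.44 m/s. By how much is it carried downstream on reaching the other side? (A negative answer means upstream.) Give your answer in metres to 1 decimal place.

508.6 m

Perpendicular speed = 5.750 m/s; crossing time = 581 / 5.750 = 101.048 s.
Net downstream speed = 5.033 m/s.
Drift = 5.033 × 101.048 = 508.558 m (downstream).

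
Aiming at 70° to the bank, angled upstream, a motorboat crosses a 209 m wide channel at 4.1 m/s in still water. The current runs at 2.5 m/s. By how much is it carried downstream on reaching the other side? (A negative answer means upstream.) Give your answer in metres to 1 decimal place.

59.5 m

Perpendicular speed = 3.853 m/s; crossing time = 209 / 3.853 = 54.247 s.
Net downstream speed = 1.098 m/s.
Drift = 1.098 × 54.247 = 59.548 m (downstream).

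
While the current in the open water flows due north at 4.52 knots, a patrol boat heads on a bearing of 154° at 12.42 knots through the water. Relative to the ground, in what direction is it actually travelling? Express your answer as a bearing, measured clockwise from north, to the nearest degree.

141°

Taking east as x and north as y: velocity relative to the water = (5.445, -11.163) knots; the water relative to ground = (0.000, 4.520) knots.
Velocity relative to ground = (5.445, -11.163) + (0.000, 4.520) = (5.445, -6.643) knots.
Bearing = atan2(5.44, -6.64) = 140.66° clockwise from north.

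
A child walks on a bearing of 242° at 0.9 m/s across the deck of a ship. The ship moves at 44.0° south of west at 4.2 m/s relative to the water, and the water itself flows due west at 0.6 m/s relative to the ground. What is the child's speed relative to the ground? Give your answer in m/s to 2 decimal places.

5.54 m/s

In east/north components (m/s): child relative to ship = (-0.795, -0.423); ship relative to water = (-3.021, -2.918); water relative to ground = (-0.600, 0.000).
Sum = (-4.416, -3.340) m/s.
Speed = |(-4.416, -3.340)| = 5.537 m/s.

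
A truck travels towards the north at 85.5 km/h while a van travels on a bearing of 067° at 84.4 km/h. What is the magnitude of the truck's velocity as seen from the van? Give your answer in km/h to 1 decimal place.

Taking east as x and north as y: truck velocity = (0.000, 85.500) km/h; van velocity = (77.691, 32.978) km/h.
Velocity of truck relative to van = (0.000, 85.500) − (77.691, 32.978) = (-77.691, 52.522) km/h.
Magnitude = |(-77.691, 52.522)| = 93.779 km/h.

93.8 km/h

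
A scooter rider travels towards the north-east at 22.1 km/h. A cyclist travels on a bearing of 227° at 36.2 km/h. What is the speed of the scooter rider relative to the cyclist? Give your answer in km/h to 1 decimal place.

Taking east as x and north as y: scooter rider velocity = (15.627, 15.627) km/h; cyclist velocity = (-26.475, -24.688) km/h.
Velocity of scooter rider relative to cyclist = (15.627, 15.627) − (-26.475, -24.688) = (42.102, 40.315) km/h.
Magnitude = |(42.102, 40.315)| = 58.292 km/h.

58.3 km/h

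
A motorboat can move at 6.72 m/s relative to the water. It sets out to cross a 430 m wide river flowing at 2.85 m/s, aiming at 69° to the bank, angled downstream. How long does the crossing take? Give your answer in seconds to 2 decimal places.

The component of the motorboat's velocity perpendicular to the bank is 6.72 × sin 69° = 6.274 m/s.
The current is parallel to the bank, so it does not affect the crossing time.
Time = 430 / 6.274 = 68.541 s.

68.54 s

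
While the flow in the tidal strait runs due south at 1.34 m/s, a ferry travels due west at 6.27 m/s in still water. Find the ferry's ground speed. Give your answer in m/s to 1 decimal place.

Taking east as x and north as y: velocity relative to the water = (-6.270, 0.000) m/s; the water relative to ground = (0.000, -1.340) m/s.
Velocity relative to ground = (-6.270, 0.000) + (0.000, -1.340) = (-6.270, -1.340) m/s.
Speed = |(-6.270, -1.340)| = 6.412 m/s.

6.4 m/s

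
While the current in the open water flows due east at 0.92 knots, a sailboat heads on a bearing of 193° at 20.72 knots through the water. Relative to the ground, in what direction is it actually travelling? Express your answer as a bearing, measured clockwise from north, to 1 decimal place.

Taking east as x and north as y: velocity relative to the water = (-4.661, -20.189) knots; the water relative to ground = (0.920, 0.000) knots.
Velocity relative to ground = (-4.661, -20.189) + (0.920, 0.000) = (-3.741, -20.189) knots.
Bearing = atan2(-3.74, -20.19) = 190.50° clockwise from north.

190.5°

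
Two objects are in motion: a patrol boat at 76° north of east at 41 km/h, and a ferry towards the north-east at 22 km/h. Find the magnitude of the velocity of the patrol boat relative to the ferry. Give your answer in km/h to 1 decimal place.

Taking east as x and north as y: patrol boat velocity = (9.919, 39.782) km/h; ferry velocity = (15.556, 15.556) km/h.
Velocity of patrol boat relative to ferry = (9.919, 39.782) − (15.556, 15.556) = (-5.638, 24.226) km/h.
Magnitude = |(-5.638, 24.226)| = 24.873 km/h.

24.9 km/h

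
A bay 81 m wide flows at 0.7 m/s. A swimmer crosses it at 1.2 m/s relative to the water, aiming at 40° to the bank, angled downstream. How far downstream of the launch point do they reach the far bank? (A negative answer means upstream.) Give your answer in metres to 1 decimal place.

Perpendicular speed = 0.771 m/s; crossing time = 81 / 0.771 = 105.011 s.
Net downstream speed = 1.619 m/s.
Drift = 1.619 × 105.011 = 170.040 m (downstream).

170.0 m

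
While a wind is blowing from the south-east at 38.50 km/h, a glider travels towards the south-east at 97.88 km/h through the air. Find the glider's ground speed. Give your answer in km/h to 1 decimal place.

59.4 km/h

Taking east as x and north as y: velocity relative to the air = (69.212, -69.212) km/h; the air relative to ground = (-27.224, 27.224) km/h.
Velocity relative to ground = (69.212, -69.212) + (-27.224, 27.224) = (41.988, -41.988) km/h.
Speed = |(41.988, -41.988)| = 59.380 km/h.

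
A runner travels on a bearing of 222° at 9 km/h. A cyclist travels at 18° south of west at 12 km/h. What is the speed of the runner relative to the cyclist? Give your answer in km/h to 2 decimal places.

6.16 km/h

Taking east as x and north as y: runner velocity = (-6.022, -6.688) km/h; cyclist velocity = (-11.413, -3.708) km/h.
Velocity of runner relative to cyclist = (-6.022, -6.688) − (-11.413, -3.708) = (5.391, -2.980) km/h.
Magnitude = |(5.391, -2.980)| = 6.159 km/h.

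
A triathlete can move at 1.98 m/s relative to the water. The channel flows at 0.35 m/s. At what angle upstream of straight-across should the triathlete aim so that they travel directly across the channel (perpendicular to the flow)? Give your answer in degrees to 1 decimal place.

10.2°

To cancel the current, the upstream component of the triathlete's velocity must equal the flow: 1.98 sin θ = 0.35.
sin θ = 0.35 / 1.98 = 0.1768.
θ = arcsin(0.1768) = 10.182°.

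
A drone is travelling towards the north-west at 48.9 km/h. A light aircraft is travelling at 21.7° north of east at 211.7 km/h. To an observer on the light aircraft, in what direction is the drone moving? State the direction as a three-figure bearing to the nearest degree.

259°

Taking east as x and north as y: drone velocity = (-34.578, 34.578) km/h; light aircraft velocity = (196.697, 78.275) km/h.
Velocity of drone relative to light aircraft = (-34.578, 34.578) − (196.697, 78.275) = (-231.275, -43.698) km/h.
Bearing = atan2(-231.27, -43.70) = 259.30° clockwise from north.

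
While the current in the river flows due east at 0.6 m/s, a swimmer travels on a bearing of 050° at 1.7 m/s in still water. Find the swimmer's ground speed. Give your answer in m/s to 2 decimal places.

Taking east as x and north as y: velocity relative to the water = (1.302, 1.093) m/s; the water relative to ground = (0.600, 0.000) m/s.
Velocity relative to ground = (1.302, 1.093) + (0.600, 0.000) = (1.902, 1.093) m/s.
Speed = |(1.902, 1.093)| = 2.194 m/s.

2.19 m/s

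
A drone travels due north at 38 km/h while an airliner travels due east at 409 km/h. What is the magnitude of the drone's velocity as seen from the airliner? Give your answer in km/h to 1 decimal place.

Taking east as x and north as y: drone velocity = (0.000, 38.000) km/h; airliner velocity = (409.000, 0.000) km/h.
Velocity of drone relative to airliner = (0.000, 38.000) − (409.000, 0.000) = (-409.000, 38.000) km/h.
Magnitude = |(-409.000, 38.000)| = 410.761 km/h.

410.8 km/h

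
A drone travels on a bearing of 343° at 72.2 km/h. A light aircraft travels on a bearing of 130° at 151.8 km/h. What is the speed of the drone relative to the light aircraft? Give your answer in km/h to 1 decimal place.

216.0 km/h

Taking east as x and north as y: drone velocity = (-21.109, 69.045) km/h; light aircraft velocity = (116.286, -97.575) km/h.
Velocity of drone relative to light aircraft = (-21.109, 69.045) − (116.286, -97.575) = (-137.395, 166.620) km/h.
Magnitude = |(-137.395, 166.620)| = 215.962 km/h.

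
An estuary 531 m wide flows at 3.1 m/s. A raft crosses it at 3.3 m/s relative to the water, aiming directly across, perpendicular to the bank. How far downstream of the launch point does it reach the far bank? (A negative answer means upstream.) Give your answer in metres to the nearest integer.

Perpendicular speed = 3.300 m/s; crossing time = 531 / 3.300 = 160.909 s.
Net downstream speed = 3.100 m/s.
Drift = 3.100 × 160.909 = 498.818 m (downstream).

499 m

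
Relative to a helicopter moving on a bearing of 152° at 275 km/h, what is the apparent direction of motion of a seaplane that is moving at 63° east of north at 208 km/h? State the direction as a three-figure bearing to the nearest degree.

Taking east as x and north as y: seaplane velocity = (185.329, 94.430) km/h; helicopter velocity = (129.105, -242.811) km/h.
Velocity of seaplane relative to helicopter = (185.329, 94.430) − (129.105, -242.811) = (56.225, 337.241) km/h.
Bearing = atan2(56.22, 337.24) = 9.47° clockwise from north.

009°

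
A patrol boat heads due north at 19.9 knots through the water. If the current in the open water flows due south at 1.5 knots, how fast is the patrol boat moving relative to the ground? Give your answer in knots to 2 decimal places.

Taking east as x and north as y: velocity relative to the water = (0.000, 19.900) knots; the water relative to ground = (0.000, -1.500) knots.
Velocity relative to ground = (0.000, 19.900) + (0.000, -1.500) = (0.000, 18.400) knots.
Speed = |(0.000, 18.400)| = 18.400 knots.

18.40 knots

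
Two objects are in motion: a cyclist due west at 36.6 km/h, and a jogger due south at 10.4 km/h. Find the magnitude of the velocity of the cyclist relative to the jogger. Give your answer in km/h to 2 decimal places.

38.05 km/h

Taking east as x and north as y: cyclist velocity = (-36.600, 0.000) km/h; jogger velocity = (0.000, -10.400) km/h.
Velocity of cyclist relative to jogger = (-36.600, 0.000) − (0.000, -10.400) = (-36.600, 10.400) km/h.
Magnitude = |(-36.600, 10.400)| = 38.049 km/h.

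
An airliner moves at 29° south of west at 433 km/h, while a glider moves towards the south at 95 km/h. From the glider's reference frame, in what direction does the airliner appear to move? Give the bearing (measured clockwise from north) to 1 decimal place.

Taking east as x and north as y: airliner velocity = (-378.710, -209.923) km/h; glider velocity = (0.000, -95.000) km/h.
Velocity of airliner relative to glider = (-378.710, -209.923) − (0.000, -95.000) = (-378.710, -114.923) km/h.
Bearing = atan2(-378.71, -114.92) = 253.12° clockwise from north.

253.1°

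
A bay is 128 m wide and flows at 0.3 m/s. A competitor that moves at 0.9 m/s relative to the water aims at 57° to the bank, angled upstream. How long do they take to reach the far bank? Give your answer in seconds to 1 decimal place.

The component of the competitor's velocity perpendicular to the bank is 0.9 × sin 57° = 0.755 m/s.
Only the cross-stream component determines the crossing time; the current contributes nothing perpendicular to the bank.
Time = 128 / 0.755 = 169.581 s.

169.6 s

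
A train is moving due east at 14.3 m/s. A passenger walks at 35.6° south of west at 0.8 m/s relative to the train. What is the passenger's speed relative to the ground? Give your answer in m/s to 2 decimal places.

Taking east as x and north as y: train velocity = (14.300, 0.000) m/s; passenger velocity relative to train = (-0.650, -0.466) m/s.
Velocity relative to ground = (14.300, 0.000) + (-0.650, -0.466) = (13.650, -0.466) m/s.
Speed = |(13.650, -0.466)| = 13.657 m/s.

13.66 m/s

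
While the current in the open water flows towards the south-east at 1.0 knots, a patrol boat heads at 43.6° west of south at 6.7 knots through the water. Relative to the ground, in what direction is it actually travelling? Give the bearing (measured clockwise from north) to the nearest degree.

Taking east as x and north as y: velocity relative to the water = (-4.620, -4.852) knots; the water relative to ground = (0.707, -0.707) knots.
Velocity relative to ground = (-4.620, -4.852) + (0.707, -0.707) = (-3.913, -5.559) knots.
Bearing = atan2(-3.91, -5.56) = 215.14° clockwise from north.

215°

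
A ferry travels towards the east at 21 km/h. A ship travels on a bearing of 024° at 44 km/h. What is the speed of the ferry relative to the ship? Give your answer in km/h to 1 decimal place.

Taking east as x and north as y: ferry velocity = (21.000, 0.000) km/h; ship velocity = (17.896, 40.196) km/h.
Velocity of ferry relative to ship = (21.000, 0.000) − (17.896, 40.196) = (3.104, -40.196) km/h.
Magnitude = |(3.104, -40.196)| = 40.316 km/h.

40.3 km/h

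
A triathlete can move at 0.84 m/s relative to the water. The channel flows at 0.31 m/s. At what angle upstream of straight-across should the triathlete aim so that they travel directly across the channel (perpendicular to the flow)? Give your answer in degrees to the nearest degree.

To cancel the current, the upstream component of the triathlete's velocity must equal the flow: 0.84 sin θ = 0.31.
sin θ = 0.31 / 0.84 = 0.3690.
θ = arcsin(0.3690) = 21.657°.

22°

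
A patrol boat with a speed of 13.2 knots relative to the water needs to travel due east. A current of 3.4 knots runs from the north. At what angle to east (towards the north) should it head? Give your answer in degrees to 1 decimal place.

The current pushes perpendicular to the desired track; the heading must have a component into the current equal to 3.4 knots: 13.2 sin θ = 3.4.
sin θ = 0.2576, so θ = 14.926°.

14.9°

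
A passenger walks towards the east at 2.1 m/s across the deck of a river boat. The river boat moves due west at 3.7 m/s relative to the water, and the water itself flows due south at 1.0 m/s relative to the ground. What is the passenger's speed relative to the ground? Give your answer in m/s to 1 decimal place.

1.9 m/s

In east/north components (m/s): passenger relative to river boat = (2.100, 0.000); river boat relative to water = (-3.700, 0.000); water relative to ground = (0.000, -1.000).
Sum = (-1.600, -1.000) m/s.
Speed = |(-1.600, -1.000)| = 1.887 m/s.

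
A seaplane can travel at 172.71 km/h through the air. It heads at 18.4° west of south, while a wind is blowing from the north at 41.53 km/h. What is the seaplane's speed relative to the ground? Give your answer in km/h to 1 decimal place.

212.5 km/h

Taking east as x and north as y: velocity relative to the air = (-54.516, -163.880) km/h; the air relative to ground = (0.000, -41.530) km/h.
Velocity relative to ground = (-54.516, -163.880) + (0.000, -41.530) = (-54.516, -205.410) km/h.
Speed = |(-54.516, -205.410)| = 212.522 km/h.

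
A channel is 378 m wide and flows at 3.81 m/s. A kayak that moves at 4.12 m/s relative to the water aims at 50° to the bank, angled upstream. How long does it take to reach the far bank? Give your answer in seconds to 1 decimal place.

119.8 s

The component of the kayak's velocity perpendicular to the bank is 4.12 × sin 50° = 3.156 m/s.
The flow acts along the bank and has no component across it.
Time = 378 / 3.156 = 119.768 s.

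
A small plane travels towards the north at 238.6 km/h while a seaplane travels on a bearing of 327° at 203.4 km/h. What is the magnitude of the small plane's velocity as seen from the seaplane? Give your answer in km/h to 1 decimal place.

Taking east as x and north as y: small plane velocity = (0.000, 238.600) km/h; seaplane velocity = (-110.780, 170.586) km/h.
Velocity of small plane relative to seaplane = (0.000, 238.600) − (-110.780, 170.586) = (110.780, 68.014) km/h.
Magnitude = |(110.780, 68.014)| = 129.993 km/h.

130.0 km/h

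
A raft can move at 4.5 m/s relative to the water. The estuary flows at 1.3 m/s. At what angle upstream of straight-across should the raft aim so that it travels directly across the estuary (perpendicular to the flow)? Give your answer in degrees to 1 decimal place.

16.8°

To cancel the current, the upstream component of the raft's velocity must equal the flow: 4.5 sin θ = 1.3.
sin θ = 1.3 / 4.5 = 0.2889.
θ = arcsin(0.2889) = 16.791°.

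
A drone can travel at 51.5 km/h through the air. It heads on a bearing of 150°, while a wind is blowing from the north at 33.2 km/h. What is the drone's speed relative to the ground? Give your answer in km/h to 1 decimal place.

Taking east as x and north as y: velocity relative to the air = (25.750, -44.600) km/h; the air relative to ground = (0.000, -33.200) km/h.
Velocity relative to ground = (25.750, -44.600) + (0.000, -33.200) = (25.750, -77.800) km/h.
Speed = |(25.750, -77.800)| = 81.951 km/h.

82.0 km/h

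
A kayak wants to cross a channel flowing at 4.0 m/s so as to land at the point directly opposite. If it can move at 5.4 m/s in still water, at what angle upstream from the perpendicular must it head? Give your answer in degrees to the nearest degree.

To cancel the current, the upstream component of the kayak's velocity must equal the flow: 5.4 sin θ = 4.0.
sin θ = 4.0 / 5.4 = 0.7407.
θ = arcsin(0.7407) = 47.795°.

48°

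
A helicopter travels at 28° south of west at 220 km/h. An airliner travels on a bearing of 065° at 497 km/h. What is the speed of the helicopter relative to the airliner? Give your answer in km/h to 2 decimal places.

716.79 km/h

Taking east as x and north as y: helicopter velocity = (-194.248, -103.284) km/h; airliner velocity = (450.435, 210.041) km/h.
Velocity of helicopter relative to airliner = (-194.248, -103.284) − (450.435, 210.041) = (-644.683, -313.325) km/h.
Magnitude = |(-644.683, -313.325)| = 716.791 km/h.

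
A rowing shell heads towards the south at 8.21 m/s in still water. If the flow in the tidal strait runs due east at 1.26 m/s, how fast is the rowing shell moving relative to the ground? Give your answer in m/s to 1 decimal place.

Taking east as x and north as y: velocity relative to the water = (0.000, -8.210) m/s; the water relative to ground = (1.260, 0.000) m/s.
Velocity relative to ground = (0.000, -8.210) + (1.260, 0.000) = (1.260, -8.210) m/s.
Speed = |(1.260, -8.210)| = 8.306 m/s.

8.3 m/s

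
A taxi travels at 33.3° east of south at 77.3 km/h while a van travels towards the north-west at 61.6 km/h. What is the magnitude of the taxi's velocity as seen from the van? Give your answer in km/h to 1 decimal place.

Taking east as x and north as y: taxi velocity = (42.439, -64.608) km/h; van velocity = (-43.558, 43.558) km/h.
Velocity of taxi relative to van = (42.439, -64.608) − (-43.558, 43.558) = (85.997, -108.166) km/h.
Magnitude = |(85.997, -108.166)| = 138.186 km/h.

138.2 km/h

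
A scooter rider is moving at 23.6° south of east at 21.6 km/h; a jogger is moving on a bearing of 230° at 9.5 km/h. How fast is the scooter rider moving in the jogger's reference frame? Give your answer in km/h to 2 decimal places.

Taking east as x and north as y: scooter rider velocity = (19.793, -8.648) km/h; jogger velocity = (-7.277, -6.106) km/h.
Velocity of scooter rider relative to jogger = (19.793, -8.648) − (-7.277, -6.106) = (27.071, -2.541) km/h.
Magnitude = |(27.071, -2.541)| = 27.190 km/h.

27.19 km/h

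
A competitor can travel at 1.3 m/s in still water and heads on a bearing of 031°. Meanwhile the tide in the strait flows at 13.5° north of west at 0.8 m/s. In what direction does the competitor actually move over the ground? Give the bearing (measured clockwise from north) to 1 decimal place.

Taking east as x and north as y: velocity relative to the water = (0.670, 1.114) m/s; the water relative to ground = (-0.778, 0.187) m/s.
Velocity relative to ground = (0.670, 1.114) + (-0.778, 0.187) = (-0.108, 1.301) m/s.
Bearing = atan2(-0.11, 1.30) = 355.24° clockwise from north.

355.2°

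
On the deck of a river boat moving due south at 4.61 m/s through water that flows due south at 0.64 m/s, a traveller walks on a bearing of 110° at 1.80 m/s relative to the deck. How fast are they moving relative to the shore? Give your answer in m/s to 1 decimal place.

6.1 m/s

In east/north components (m/s): traveller relative to river boat = (1.691, -0.616); river boat relative to water = (0.000, -4.610); water relative to ground = (0.000, -0.640).
Sum = (1.691, -5.866) m/s.
Speed = |(1.691, -5.866)| = 6.105 m/s.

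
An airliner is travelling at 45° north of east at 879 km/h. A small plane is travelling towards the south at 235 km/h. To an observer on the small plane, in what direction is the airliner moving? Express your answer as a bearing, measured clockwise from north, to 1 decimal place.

Taking east as x and north as y: airliner velocity = (621.547, 621.547) km/h; small plane velocity = (0.000, -235.000) km/h.
Velocity of airliner relative to small plane = (621.547, 621.547) − (0.000, -235.000) = (621.547, 856.547) km/h.
Bearing = atan2(621.55, 856.55) = 35.97° clockwise from north.

036.0°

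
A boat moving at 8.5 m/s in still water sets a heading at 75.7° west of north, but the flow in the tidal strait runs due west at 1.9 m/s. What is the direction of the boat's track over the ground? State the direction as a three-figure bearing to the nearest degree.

282°

Taking east as x and north as y: velocity relative to the water = (-8.237, 2.099) m/s; the water relative to ground = (-1.900, 0.000) m/s.
Velocity relative to ground = (-8.237, 2.099) + (-1.900, 0.000) = (-10.137, 2.099) m/s.
Bearing = atan2(-10.14, 2.10) = 281.70° clockwise from north.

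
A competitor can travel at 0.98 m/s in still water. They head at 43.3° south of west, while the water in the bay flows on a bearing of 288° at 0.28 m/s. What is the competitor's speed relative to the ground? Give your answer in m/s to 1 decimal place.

Taking east as x and north as y: velocity relative to the water = (-0.713, -0.672) m/s; the water relative to ground = (-0.266, 0.087) m/s.
Velocity relative to ground = (-0.713, -0.672) + (-0.266, 0.087) = (-0.980, -0.586) m/s.
Speed = |(-0.980, -0.586)| = 1.141 m/s.

1.1 m/s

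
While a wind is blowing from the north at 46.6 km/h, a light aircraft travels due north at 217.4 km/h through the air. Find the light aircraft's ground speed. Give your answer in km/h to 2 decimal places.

170.80 km/h

Taking east as x and north as y: velocity relative to the air = (0.000, 217.400) km/h; the air relative to ground = (0.000, -46.600) km/h.
Velocity relative to ground = (0.000, 217.400) + (0.000, -46.600) = (0.000, 170.800) km/h.
Speed = |(0.000, 170.800)| = 170.800 km/h.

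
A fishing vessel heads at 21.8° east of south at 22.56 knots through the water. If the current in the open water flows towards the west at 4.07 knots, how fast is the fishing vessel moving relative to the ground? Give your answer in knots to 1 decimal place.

Taking east as x and north as y: velocity relative to the water = (8.378, -20.947) knots; the water relative to ground = (-4.070, 0.000) knots.
Velocity relative to ground = (8.378, -20.947) + (-4.070, 0.000) = (4.308, -20.947) knots.
Speed = |(4.308, -20.947)| = 21.385 knots.

21.4 knots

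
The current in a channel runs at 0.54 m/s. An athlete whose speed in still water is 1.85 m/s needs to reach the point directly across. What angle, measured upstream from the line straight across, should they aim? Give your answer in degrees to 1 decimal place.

17.0°

To cancel the current, the upstream component of the athlete's velocity must equal the flow: 1.85 sin θ = 0.54.
sin θ = 0.54 / 1.85 = 0.2919.
θ = arcsin(0.2919) = 16.971°.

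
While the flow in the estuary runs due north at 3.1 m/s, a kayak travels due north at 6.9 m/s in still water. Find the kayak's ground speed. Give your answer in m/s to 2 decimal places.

10.00 m/s

Taking east as x and north as y: velocity relative to the water = (0.000, 6.900) m/s; the water relative to ground = (0.000, 3.100) m/s.
Velocity relative to ground = (0.000, 6.900) + (0.000, 3.100) = (0.000, 10.000) m/s.
Speed = |(0.000, 10.000)| = 10.000 m/s.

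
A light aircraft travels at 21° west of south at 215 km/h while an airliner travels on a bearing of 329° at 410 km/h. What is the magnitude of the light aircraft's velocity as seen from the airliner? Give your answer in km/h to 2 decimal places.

Taking east as x and north as y: light aircraft velocity = (-77.049, -200.720) km/h; airliner velocity = (-211.166, 351.439) km/h.
Velocity of light aircraft relative to airliner = (-77.049, -200.720) − (-211.166, 351.439) = (134.117, -552.158) km/h.
Magnitude = |(134.117, -552.158)| = 568.213 km/h.

568.21 km/h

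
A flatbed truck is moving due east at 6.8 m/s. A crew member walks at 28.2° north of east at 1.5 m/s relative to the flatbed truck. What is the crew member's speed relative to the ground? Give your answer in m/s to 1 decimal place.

Taking east as x and north as y: flatbed truck velocity = (6.800, 0.000) m/s; crew member velocity relative to flatbed truck = (1.322, 0.709) m/s.
Velocity relative to ground = (6.800, 0.000) + (1.322, 0.709) = (8.122, 0.709) m/s.
Speed = |(8.122, 0.709)| = 8.153 m/s.

8.2 m/s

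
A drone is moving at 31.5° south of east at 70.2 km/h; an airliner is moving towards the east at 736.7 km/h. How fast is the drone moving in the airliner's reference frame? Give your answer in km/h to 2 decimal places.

Taking east as x and north as y: drone velocity = (59.855, -36.679) km/h; airliner velocity = (736.700, 0.000) km/h.
Velocity of drone relative to airliner = (59.855, -36.679) − (736.700, 0.000) = (-676.845, -36.679) km/h.
Magnitude = |(-676.845, -36.679)| = 677.838 km/h.

677.84 km/h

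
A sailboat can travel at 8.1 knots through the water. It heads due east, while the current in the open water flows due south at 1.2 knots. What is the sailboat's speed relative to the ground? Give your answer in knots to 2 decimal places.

8.19 knots

Taking east as x and north as y: velocity relative to the water = (8.100, 0.000) knots; the water relative to ground = (0.000, -1.200) knots.
Velocity relative to ground = (8.100, 0.000) + (0.000, -1.200) = (8.100, -1.200) knots.
Speed = |(8.100, -1.200)| = 8.188 knots.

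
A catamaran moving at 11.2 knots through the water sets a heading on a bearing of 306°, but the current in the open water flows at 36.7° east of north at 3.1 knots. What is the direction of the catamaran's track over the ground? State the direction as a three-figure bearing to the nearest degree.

Taking east as x and north as y: velocity relative to the water = (-9.061, 6.583) knots; the water relative to ground = (1.853, 2.486) knots.
Velocity relative to ground = (-9.061, 6.583) + (1.853, 2.486) = (-7.208, 9.069) knots.
Bearing = atan2(-7.21, 9.07) = 321.52° clockwise from north.

322°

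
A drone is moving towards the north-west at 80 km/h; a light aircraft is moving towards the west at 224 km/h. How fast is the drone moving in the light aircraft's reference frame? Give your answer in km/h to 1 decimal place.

176.7 km/h

Taking east as x and north as y: drone velocity = (-56.569, 56.569) km/h; light aircraft velocity = (-224.000, 0.000) km/h.
Velocity of drone relative to light aircraft = (-56.569, 56.569) − (-224.000, 0.000) = (167.431, 56.569) km/h.
Magnitude = |(167.431, 56.569)| = 176.729 km/h.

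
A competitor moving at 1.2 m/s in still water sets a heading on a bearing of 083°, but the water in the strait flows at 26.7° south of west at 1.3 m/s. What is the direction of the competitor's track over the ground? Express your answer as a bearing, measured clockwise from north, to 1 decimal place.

Taking east as x and north as y: velocity relative to the water = (1.191, 0.146) m/s; the water relative to ground = (-1.161, -0.584) m/s.
Velocity relative to ground = (1.191, 0.146) + (-1.161, -0.584) = (0.030, -0.438) m/s.
Bearing = atan2(0.03, -0.44) = 176.12° clockwise from north.

176.1°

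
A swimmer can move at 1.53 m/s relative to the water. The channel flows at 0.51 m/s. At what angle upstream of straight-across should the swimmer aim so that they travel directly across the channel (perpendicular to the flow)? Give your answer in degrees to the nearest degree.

To cancel the current, the upstream component of the swimmer's velocity must equal the flow: 1.53 sin θ = 0.51.
sin θ = 0.51 / 1.53 = 0.3333.
θ = arcsin(0.3333) = 19.471°.

19°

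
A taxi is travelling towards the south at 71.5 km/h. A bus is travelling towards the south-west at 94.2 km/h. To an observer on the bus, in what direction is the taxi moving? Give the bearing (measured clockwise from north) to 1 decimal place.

Taking east as x and north as y: taxi velocity = (0.000, -71.500) km/h; bus velocity = (-66.609, -66.609) km/h.
Velocity of taxi relative to bus = (0.000, -71.500) − (-66.609, -66.609) = (66.609, -4.891) km/h.
Bearing = atan2(66.61, -4.89) = 94.20° clockwise from north.

094.2°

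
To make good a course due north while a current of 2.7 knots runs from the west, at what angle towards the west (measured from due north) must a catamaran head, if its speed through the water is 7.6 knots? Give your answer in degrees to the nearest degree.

21°

The current pushes perpendicular to the desired track; the heading must have a component into the current equal to 2.7 knots: 7.6 sin θ = 2.7.
sin θ = 0.3553, so θ = 20.810°.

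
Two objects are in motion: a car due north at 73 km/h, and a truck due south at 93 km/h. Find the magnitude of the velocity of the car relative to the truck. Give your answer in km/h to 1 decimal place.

166.0 km/h

Taking east as x and north as y: car velocity = (0.000, 73.000) km/h; truck velocity = (0.000, -93.000) km/h.
Velocity of car relative to truck = (0.000, 73.000) − (0.000, -93.000) = (0.000, 166.000) km/h.
Magnitude = |(0.000, 166.000)| = 166.000 km/h.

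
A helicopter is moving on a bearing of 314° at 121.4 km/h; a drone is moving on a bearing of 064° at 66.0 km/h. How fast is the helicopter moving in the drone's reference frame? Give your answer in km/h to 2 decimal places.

156.76 km/h

Taking east as x and north as y: helicopter velocity = (-87.328, 84.332) km/h; drone velocity = (59.320, 28.932) km/h.
Velocity of helicopter relative to drone = (-87.328, 84.332) − (59.320, 28.932) = (-146.648, 55.399) km/h.
Magnitude = |(-146.648, 55.399)| = 156.763 km/h.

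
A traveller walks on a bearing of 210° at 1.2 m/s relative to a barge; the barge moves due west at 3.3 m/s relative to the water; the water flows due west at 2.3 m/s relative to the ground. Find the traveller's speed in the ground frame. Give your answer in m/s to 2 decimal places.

6.29 m/s

In east/north components (m/s): traveller relative to barge = (-0.600, -1.039); barge relative to water = (-3.300, 0.000); water relative to ground = (-2.300, 0.000).
Sum = (-6.200, -1.039) m/s.
Speed = |(-6.200, -1.039)| = 6.286 m/s.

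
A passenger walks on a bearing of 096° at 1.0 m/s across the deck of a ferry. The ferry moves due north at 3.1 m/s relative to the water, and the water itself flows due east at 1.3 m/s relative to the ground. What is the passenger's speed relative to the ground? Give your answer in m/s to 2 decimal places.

3.77 m/s

In east/north components (m/s): passenger relative to ferry = (0.995, -0.105); ferry relative to water = (0.000, 3.100); water relative to ground = (1.300, 0.000).
Sum = (2.295, 2.995) m/s.
Speed = |(2.295, 2.995)| = 3.773 m/s.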